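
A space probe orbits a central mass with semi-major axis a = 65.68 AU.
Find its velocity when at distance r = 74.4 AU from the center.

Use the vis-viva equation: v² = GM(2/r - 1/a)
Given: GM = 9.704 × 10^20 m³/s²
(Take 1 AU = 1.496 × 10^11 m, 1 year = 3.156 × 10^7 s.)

Convert to SI: a = 65.68 AU = 9.82573e+12 m; r = 74.4 AU = 1.11302e+13 m.
Vis-viva: v = √(GM · (2/r − 1/a)).
2/r − 1/a = 2/1.11302e+13 − 1/9.82573e+12 = 7.7917e-14 m⁻¹.
v = √(9.704e+20 · 7.7917e-14) m/s ≈ 8695 m/s = 1.834 AU/year.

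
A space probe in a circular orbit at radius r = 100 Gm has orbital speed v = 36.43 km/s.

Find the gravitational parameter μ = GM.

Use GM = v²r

Convert to SI: r = 100 Gm = 1e+11 m; v = 36.43 km/s = 36430 m/s.
For a circular orbit v² = GM/r, so GM = v² · r.
GM = (36430)² · 1e+11 m³/s² ≈ 1.327e+20 m³/s² = 1.327 × 10^20 m³/s².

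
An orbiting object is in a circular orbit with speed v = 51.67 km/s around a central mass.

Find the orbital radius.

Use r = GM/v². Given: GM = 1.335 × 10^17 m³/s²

Convert to SI: v = 51.67 km/s = 51670 m/s.
For a circular orbit, v² = GM / r, so r = GM / v².
r = 1.335e+17 / (51670)² m ≈ 5e+07 m = 50 Mm.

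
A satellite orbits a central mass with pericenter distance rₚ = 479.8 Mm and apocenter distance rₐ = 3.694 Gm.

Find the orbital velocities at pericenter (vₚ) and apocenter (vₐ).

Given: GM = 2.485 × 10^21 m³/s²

Convert to SI: rₚ = 479.8 Mm = 4.798e+08 m; rₐ = 3.694 Gm = 3.694e+09 m.
Use the vis-viva equation v² = GM(2/r − 1/a) with a = (rₚ + rₐ)/2 = (4.798e+08 + 3.694e+09)/2 = 2.0869e+09 m.
vₚ = √(GM · (2/rₚ − 1/a)) = √(2.485e+21 · (2/4.798e+08 − 1/2.0869e+09)) m/s ≈ 3.028e+06 m/s = 3028 km/s.
vₐ = √(GM · (2/rₐ − 1/a)) = √(2.485e+21 · (2/3.694e+09 − 1/2.0869e+09)) m/s ≈ 3.933e+05 m/s = 393.3 km/s.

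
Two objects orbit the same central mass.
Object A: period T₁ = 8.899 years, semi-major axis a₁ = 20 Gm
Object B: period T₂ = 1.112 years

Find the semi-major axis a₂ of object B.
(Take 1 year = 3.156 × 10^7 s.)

Convert to SI: T₁ = 8.899 years = 2.80852e+08 s; a₁ = 20 Gm = 2e+10 m; T₂ = 1.112 years = 3.50947e+07 s.
Kepler's third law: (T₁/T₂)² = (a₁/a₂)³ ⇒ a₂ = a₁ · (T₂/T₁)^(2/3).
T₂/T₁ = 3.50947e+07 / 2.80852e+08 = 0.124958.
a₂ = 2e+10 · (0.124958)^(2/3) m ≈ 4.999e+09 m = 4.999 Gm.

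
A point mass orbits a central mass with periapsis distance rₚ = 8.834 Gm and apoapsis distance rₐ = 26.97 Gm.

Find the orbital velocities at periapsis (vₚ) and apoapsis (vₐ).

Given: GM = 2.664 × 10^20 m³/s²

Convert to SI: rₚ = 8.834 Gm = 8.834e+09 m; rₐ = 26.97 Gm = 2.697e+10 m.
Use the vis-viva equation v² = GM(2/r − 1/a) with a = (rₚ + rₐ)/2 = (8.834e+09 + 2.697e+10)/2 = 1.7902e+10 m.
vₚ = √(GM · (2/rₚ − 1/a)) = √(2.664e+20 · (2/8.834e+09 − 1/1.7902e+10)) m/s ≈ 2.131e+05 m/s = 213.1 km/s.
vₐ = √(GM · (2/rₐ − 1/a)) = √(2.664e+20 · (2/2.697e+10 − 1/1.7902e+10)) m/s ≈ 6.982e+04 m/s = 69.82 km/s.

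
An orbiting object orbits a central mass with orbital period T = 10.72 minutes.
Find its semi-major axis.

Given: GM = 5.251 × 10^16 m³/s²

Convert to SI: T = 10.72 minutes = 643.2 s.
Invert Kepler's third law: a = (GM · T² / (4π²))^(1/3).
Substituting T = 643.2 s and GM = 5.251e+16 m³/s²:
a = (5.251e+16 · (643.2)² / (4π²))^(1/3) m
a ≈ 8.195e+06 m = 8.195 Mm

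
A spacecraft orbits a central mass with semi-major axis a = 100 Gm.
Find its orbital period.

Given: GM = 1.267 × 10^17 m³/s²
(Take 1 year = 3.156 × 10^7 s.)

Convert to SI: a = 100 Gm = 1e+11 m.
Kepler's third law: T = 2π √(a³ / GM).
Substituting a = 1e+11 m and GM = 1.267e+17 m³/s²:
T = 2π √((1e+11)³ / 1.267e+17) s
T ≈ 5.582e+08 s = 17.69 years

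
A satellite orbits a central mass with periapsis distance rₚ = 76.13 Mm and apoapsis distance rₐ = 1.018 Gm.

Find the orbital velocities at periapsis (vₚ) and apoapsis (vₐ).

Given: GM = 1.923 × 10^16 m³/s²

Convert to SI: rₚ = 76.13 Mm = 7.613e+07 m; rₐ = 1.018 Gm = 1.018e+09 m.
Use the vis-viva equation v² = GM(2/r − 1/a) with a = (rₚ + rₐ)/2 = (7.613e+07 + 1.018e+09)/2 = 5.47065e+08 m.
vₚ = √(GM · (2/rₚ − 1/a)) = √(1.923e+16 · (2/7.613e+07 − 1/5.47065e+08)) m/s ≈ 2.168e+04 m/s = 21.68 km/s.
vₐ = √(GM · (2/rₐ − 1/a)) = √(1.923e+16 · (2/1.018e+09 − 1/5.47065e+08)) m/s ≈ 1621 m/s = 1.621 km/s.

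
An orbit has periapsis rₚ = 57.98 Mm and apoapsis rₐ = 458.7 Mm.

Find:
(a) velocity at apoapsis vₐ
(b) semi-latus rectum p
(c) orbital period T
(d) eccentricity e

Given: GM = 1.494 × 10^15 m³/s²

Convert to SI: rₚ = 57.98 Mm = 5.798e+07 m; rₐ = 458.7 Mm = 4.587e+08 m.
(a) With a = (rₚ + rₐ)/2 = 2.5834e+08 m, vₐ = √(GM (2/rₐ − 1/a)) = √(1.494e+15 · (2/4.587e+08 − 1/2.5834e+08)) m/s ≈ 855 m/s
(b) From a = (rₚ + rₐ)/2 = 2.5834e+08 m and e = (rₐ − rₚ)/(rₐ + rₚ) = 0.775567, p = a(1 − e²) = 2.5834e+08 · (1 − (0.775567)²) ≈ 1.029e+08 m
(c) With a = (rₚ + rₐ)/2 = 2.5834e+08 m, T = 2π √(a³/GM) = 2π √((2.5834e+08)³/1.494e+15) s ≈ 6.75e+05 s
(d) e = (rₐ − rₚ)/(rₐ + rₚ) = (4.587e+08 − 5.798e+07)/(4.587e+08 + 5.798e+07) ≈ 0.7756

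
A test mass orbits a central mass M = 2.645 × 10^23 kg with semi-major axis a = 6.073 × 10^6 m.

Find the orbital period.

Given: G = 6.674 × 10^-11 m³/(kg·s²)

GM = G · M = 6.674e-11 · 2.645e+23 = 1.76527e+13 m³/s².
Kepler's third law: T = 2π √(a³ / GM).
Substituting a = 6.073e+06 m and GM = 1.76527e+13 m³/s²:
T = 2π √((6.073e+06)³ / 1.76527e+13) s
T ≈ 2.238e+04 s = 6.217 hours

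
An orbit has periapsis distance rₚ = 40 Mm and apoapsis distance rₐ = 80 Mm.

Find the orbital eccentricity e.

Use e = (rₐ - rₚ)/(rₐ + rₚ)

Convert to SI: rₚ = 40 Mm = 4e+07 m; rₐ = 80 Mm = 8e+07 m.
e = (rₐ − rₚ) / (rₐ + rₚ).
e = (8e+07 − 4e+07) / (8e+07 + 4e+07) = 4e+07 / 1.2e+08 ≈ 0.3333.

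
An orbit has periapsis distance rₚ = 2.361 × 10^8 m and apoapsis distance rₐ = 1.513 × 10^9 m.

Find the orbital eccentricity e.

e = (rₐ − rₚ) / (rₐ + rₚ).
e = (1.513e+09 − 2.361e+08) / (1.513e+09 + 2.361e+08) = 1.2769e+09 / 1.7491e+09 ≈ 0.73.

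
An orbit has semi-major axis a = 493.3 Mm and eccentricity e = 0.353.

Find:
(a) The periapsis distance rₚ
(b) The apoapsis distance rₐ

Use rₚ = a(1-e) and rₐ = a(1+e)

Convert to SI: a = 493.3 Mm = 4.933e+08 m.
(a) rₚ = a(1 − e) = 4.933e+08 · (1 − 0.353) = 4.933e+08 · 0.647 ≈ 3.192e+08 m = 319.2 Mm.
(b) rₐ = a(1 + e) = 4.933e+08 · (1 + 0.353) = 4.933e+08 · 1.353 ≈ 6.674e+08 m = 667.4 Mm.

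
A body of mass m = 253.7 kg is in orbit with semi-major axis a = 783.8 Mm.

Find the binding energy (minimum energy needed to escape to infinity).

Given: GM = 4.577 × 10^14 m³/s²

Convert to SI: a = 783.8 Mm = 7.838e+08 m.
Total orbital energy is E = −GMm/(2a); binding energy is E_bind = −E = GMm/(2a).
E_bind = 4.577e+14 · 253.7 / (2 · 7.838e+08) J ≈ 7.407e+07 J = 74.07 MJ.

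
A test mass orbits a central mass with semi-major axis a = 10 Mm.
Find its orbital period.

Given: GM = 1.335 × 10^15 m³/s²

Convert to SI: a = 10 Mm = 1e+07 m.
Kepler's third law: T = 2π √(a³ / GM).
Substituting a = 1e+07 m and GM = 1.335e+15 m³/s²:
T = 2π √((1e+07)³ / 1.335e+15) s
T ≈ 5438 s = 1.511 hours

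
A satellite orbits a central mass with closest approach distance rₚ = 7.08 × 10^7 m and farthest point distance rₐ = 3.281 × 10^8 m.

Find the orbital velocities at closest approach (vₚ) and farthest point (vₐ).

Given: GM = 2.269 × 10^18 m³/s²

Use the vis-viva equation v² = GM(2/r − 1/a) with a = (rₚ + rₐ)/2 = (7.08e+07 + 3.281e+08)/2 = 1.9945e+08 m.
vₚ = √(GM · (2/rₚ − 1/a)) = √(2.269e+18 · (2/7.08e+07 − 1/1.9945e+08)) m/s ≈ 2.296e+05 m/s = 229.6 km/s.
vₐ = √(GM · (2/rₐ − 1/a)) = √(2.269e+18 · (2/3.281e+08 − 1/1.9945e+08)) m/s ≈ 4.955e+04 m/s = 49.55 km/s.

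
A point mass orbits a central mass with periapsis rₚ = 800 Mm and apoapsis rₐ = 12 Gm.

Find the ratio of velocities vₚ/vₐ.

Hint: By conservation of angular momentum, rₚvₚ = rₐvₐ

Convert to SI: rₚ = 800 Mm = 8e+08 m; rₐ = 12 Gm = 1.2e+10 m.
Conservation of angular momentum gives rₚvₚ = rₐvₐ, so vₚ/vₐ = rₐ/rₚ.
vₚ/vₐ = 1.2e+10 / 8e+08 ≈ 15.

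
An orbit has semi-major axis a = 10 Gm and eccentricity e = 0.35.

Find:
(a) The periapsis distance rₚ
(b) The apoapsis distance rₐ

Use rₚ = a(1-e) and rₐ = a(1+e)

Convert to SI: a = 10 Gm = 1e+10 m.
(a) rₚ = a(1 − e) = 1e+10 · (1 − 0.35) = 1e+10 · 0.65 ≈ 6.5e+09 m = 6.5 Gm.
(b) rₐ = a(1 + e) = 1e+10 · (1 + 0.35) = 1e+10 · 1.35 ≈ 1.35e+10 m = 13.5 Gm.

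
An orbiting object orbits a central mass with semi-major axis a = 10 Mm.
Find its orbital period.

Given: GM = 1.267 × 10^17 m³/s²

Convert to SI: a = 10 Mm = 1e+07 m.
Kepler's third law: T = 2π √(a³ / GM).
Substituting a = 1e+07 m and GM = 1.267e+17 m³/s²:
T = 2π √((1e+07)³ / 1.267e+17) s
T ≈ 558.2 s = 9.303 minutes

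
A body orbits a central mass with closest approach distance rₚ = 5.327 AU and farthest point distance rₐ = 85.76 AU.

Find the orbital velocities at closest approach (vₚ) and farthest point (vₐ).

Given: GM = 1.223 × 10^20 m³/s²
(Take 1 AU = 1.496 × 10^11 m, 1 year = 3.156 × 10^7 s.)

Convert to SI: rₚ = 5.327 AU = 7.96919e+11 m; rₐ = 85.76 AU = 1.28297e+13 m.
Use the vis-viva equation v² = GM(2/r − 1/a) with a = (rₚ + rₐ)/2 = (7.96919e+11 + 1.28297e+13)/2 = 6.81331e+12 m.
vₚ = √(GM · (2/rₚ − 1/a)) = √(1.223e+20 · (2/7.96919e+11 − 1/6.81331e+12)) m/s ≈ 1.7e+04 m/s = 3.586 AU/year.
vₐ = √(GM · (2/rₐ − 1/a)) = √(1.223e+20 · (2/1.28297e+13 − 1/6.81331e+12)) m/s ≈ 1056 m/s = 0.2228 AU/year.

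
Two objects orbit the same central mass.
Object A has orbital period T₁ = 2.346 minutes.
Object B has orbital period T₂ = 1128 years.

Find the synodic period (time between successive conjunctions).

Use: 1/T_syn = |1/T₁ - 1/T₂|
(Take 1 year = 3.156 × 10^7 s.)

Convert to SI: T₁ = 2.346 minutes = 140.76 s; T₂ = 1128 years = 3.55997e+10 s.
T_syn = |T₁ · T₂ / (T₁ − T₂)|.
T_syn = |140.76 · 3.55997e+10 / (140.76 − 3.55997e+10)| s ≈ 140.8 s = 2.346 minutes.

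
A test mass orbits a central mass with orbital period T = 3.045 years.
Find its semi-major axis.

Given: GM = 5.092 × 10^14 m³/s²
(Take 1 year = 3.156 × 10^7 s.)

Convert to SI: T = 3.045 years = 9.61002e+07 s.
Invert Kepler's third law: a = (GM · T² / (4π²))^(1/3).
Substituting T = 9.61002e+07 s and GM = 5.092e+14 m³/s²:
a = (5.092e+14 · (9.61002e+07)² / (4π²))^(1/3) m
a ≈ 4.92e+09 m = 4.92 Gm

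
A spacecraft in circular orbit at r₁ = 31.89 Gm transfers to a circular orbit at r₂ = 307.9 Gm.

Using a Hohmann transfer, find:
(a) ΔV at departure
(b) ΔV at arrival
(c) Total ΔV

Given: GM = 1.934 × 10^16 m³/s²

Convert to SI: r₁ = 31.89 Gm = 3.189e+10 m; r₂ = 307.9 Gm = 3.079e+11 m.
Transfer semi-major axis: a_t = (r₁ + r₂)/2 = (3.189e+10 + 3.079e+11)/2 = 1.69895e+11 m.
Circular speeds: v₁ = √(GM/r₁) = 778.755 m/s, v₂ = √(GM/r₂) = 250.624 m/s.
Transfer speeds (vis-viva v² = GM(2/r − 1/a_t)): v₁ᵗ = 1048.37 m/s, v₂ᵗ = 108.583 m/s.
(a) ΔV₁ = |v₁ᵗ − v₁| ≈ 269.6 m/s = 269.6 m/s.
(b) ΔV₂ = |v₂ − v₂ᵗ| ≈ 142 m/s = 142 m/s.
(c) ΔV_total = ΔV₁ + ΔV₂ ≈ 411.7 m/s = 411.7 m/s.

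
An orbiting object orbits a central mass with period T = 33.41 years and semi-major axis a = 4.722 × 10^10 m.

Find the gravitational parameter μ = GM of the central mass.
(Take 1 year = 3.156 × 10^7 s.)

Convert to SI: T = 33.41 years = 1.05442e+09 s.
GM = 4π² · a³ / T².
GM = 4π² · (4.722e+10)³ / (1.05442e+09)² m³/s² ≈ 3.739e+15 m³/s² = 3.739 × 10^15 m³/s².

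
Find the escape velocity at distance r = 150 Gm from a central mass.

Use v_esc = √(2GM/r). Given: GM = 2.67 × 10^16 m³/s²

Convert to SI: r = 150 Gm = 1.5e+11 m.
Escape velocity comes from setting total energy to zero: ½v² − GM/r = 0 ⇒ v_esc = √(2GM / r).
v_esc = √(2 · 2.67e+16 / 1.5e+11) m/s ≈ 596.7 m/s = 596.7 m/s.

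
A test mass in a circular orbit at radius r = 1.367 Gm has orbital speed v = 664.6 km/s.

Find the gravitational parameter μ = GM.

Convert to SI: r = 1.367 Gm = 1.367e+09 m; v = 664.6 km/s = 664600 m/s.
For a circular orbit v² = GM/r, so GM = v² · r.
GM = (664600)² · 1.367e+09 m³/s² ≈ 6.038e+20 m³/s² = 6.038 × 10^20 m³/s².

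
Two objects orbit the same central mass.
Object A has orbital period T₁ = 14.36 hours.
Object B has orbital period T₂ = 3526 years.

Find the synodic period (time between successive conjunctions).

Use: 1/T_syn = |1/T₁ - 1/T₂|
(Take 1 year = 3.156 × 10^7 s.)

Convert to SI: T₁ = 14.36 hours = 51696 s; T₂ = 3526 years = 1.11281e+11 s.
T_syn = |T₁ · T₂ / (T₁ − T₂)|.
T_syn = |51696 · 1.11281e+11 / (51696 − 1.11281e+11)| s ≈ 5.17e+04 s = 14.36 hours.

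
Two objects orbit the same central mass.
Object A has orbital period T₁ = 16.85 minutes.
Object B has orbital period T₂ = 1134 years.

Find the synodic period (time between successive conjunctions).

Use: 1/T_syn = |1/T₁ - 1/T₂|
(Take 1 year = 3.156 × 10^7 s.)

Convert to SI: T₁ = 16.85 minutes = 1011 s; T₂ = 1134 years = 3.5789e+10 s.
T_syn = |T₁ · T₂ / (T₁ − T₂)|.
T_syn = |1011 · 3.5789e+10 / (1011 − 3.5789e+10)| s ≈ 1011 s = 16.85 minutes.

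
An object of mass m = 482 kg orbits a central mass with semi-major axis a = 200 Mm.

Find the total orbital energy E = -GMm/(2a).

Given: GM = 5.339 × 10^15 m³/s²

Convert to SI: a = 200 Mm = 2e+08 m.
E = −GMm / (2a).
E = −5.339e+15 · 482 / (2 · 2e+08) J ≈ -6.433e+09 J = -6.433 GJ.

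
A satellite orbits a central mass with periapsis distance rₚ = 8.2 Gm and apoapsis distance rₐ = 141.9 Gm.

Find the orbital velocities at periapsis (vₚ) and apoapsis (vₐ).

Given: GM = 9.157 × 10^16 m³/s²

Convert to SI: rₚ = 8.2 Gm = 8.2e+09 m; rₐ = 141.9 Gm = 1.419e+11 m.
Use the vis-viva equation v² = GM(2/r − 1/a) with a = (rₚ + rₐ)/2 = (8.2e+09 + 1.419e+11)/2 = 7.505e+10 m.
vₚ = √(GM · (2/rₚ − 1/a)) = √(9.157e+16 · (2/8.2e+09 − 1/7.505e+10)) m/s ≈ 4595 m/s = 4.595 km/s.
vₐ = √(GM · (2/rₐ − 1/a)) = √(9.157e+16 · (2/1.419e+11 − 1/7.505e+10)) m/s ≈ 265.5 m/s = 265.5 m/s.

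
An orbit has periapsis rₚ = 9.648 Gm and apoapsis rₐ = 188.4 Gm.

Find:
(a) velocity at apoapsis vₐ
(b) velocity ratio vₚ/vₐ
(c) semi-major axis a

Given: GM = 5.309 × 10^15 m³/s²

Convert to SI: rₚ = 9.648 Gm = 9.648e+09 m; rₐ = 188.4 Gm = 1.884e+11 m.
(a) With a = (rₚ + rₐ)/2 = 9.9024e+10 m, vₐ = √(GM (2/rₐ − 1/a)) = √(5.309e+15 · (2/1.884e+11 − 1/9.9024e+10)) m/s ≈ 52.4 m/s
(b) Conservation of angular momentum (rₚvₚ = rₐvₐ) gives vₚ/vₐ = rₐ/rₚ = 1.884e+11/9.648e+09 ≈ 19.53
(c) a = (rₚ + rₐ)/2 = (9.648e+09 + 1.884e+11)/2 ≈ 9.902e+10 m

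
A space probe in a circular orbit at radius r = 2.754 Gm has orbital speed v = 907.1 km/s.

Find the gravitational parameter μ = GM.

Convert to SI: r = 2.754 Gm = 2.754e+09 m; v = 907.1 km/s = 907100 m/s.
For a circular orbit v² = GM/r, so GM = v² · r.
GM = (907100)² · 2.754e+09 m³/s² ≈ 2.266e+21 m³/s² = 2.266 × 10^21 m³/s².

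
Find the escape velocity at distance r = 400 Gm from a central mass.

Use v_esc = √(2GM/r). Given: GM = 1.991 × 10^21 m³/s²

Convert to SI: r = 400 Gm = 4e+11 m.
Escape velocity comes from setting total energy to zero: ½v² − GM/r = 0 ⇒ v_esc = √(2GM / r).
v_esc = √(2 · 1.991e+21 / 4e+11) m/s ≈ 9.977e+04 m/s = 99.77 km/s.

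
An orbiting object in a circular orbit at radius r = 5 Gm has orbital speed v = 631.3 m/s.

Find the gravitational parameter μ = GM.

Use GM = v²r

Convert to SI: r = 5 Gm = 5e+09 m.
For a circular orbit v² = GM/r, so GM = v² · r.
GM = (631.3)² · 5e+09 m³/s² ≈ 1.993e+15 m³/s² = 1.993 × 10^15 m³/s².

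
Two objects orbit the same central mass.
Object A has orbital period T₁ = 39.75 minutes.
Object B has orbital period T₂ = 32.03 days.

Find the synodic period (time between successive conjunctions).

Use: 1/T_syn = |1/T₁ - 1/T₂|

Convert to SI: T₁ = 39.75 minutes = 2385 s; T₂ = 32.03 days = 2.76739e+06 s.
T_syn = |T₁ · T₂ / (T₁ − T₂)|.
T_syn = |2385 · 2.76739e+06 / (2385 − 2.76739e+06)| s ≈ 2387 s = 39.78 minutes.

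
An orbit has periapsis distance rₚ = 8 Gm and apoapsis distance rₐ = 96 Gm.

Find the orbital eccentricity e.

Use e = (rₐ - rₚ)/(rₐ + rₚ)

Convert to SI: rₚ = 8 Gm = 8e+09 m; rₐ = 96 Gm = 9.6e+10 m.
e = (rₐ − rₚ) / (rₐ + rₚ).
e = (9.6e+10 − 8e+09) / (9.6e+10 + 8e+09) = 8.8e+10 / 1.04e+11 ≈ 0.8462.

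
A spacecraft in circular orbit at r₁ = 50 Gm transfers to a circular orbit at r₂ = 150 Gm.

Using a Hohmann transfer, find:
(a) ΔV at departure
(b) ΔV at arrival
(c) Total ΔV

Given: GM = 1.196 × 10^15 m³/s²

Convert to SI: r₁ = 50 Gm = 5e+10 m; r₂ = 150 Gm = 1.5e+11 m.
Transfer semi-major axis: a_t = (r₁ + r₂)/2 = (5e+10 + 1.5e+11)/2 = 1e+11 m.
Circular speeds: v₁ = √(GM/r₁) = 154.661 m/s, v₂ = √(GM/r₂) = 89.2935 m/s.
Transfer speeds (vis-viva v² = GM(2/r − 1/a_t)): v₁ᵗ = 189.42 m/s, v₂ᵗ = 63.1401 m/s.
(a) ΔV₁ = |v₁ᵗ − v₁| ≈ 34.76 m/s = 34.76 m/s.
(b) ΔV₂ = |v₂ − v₂ᵗ| ≈ 26.15 m/s = 26.15 m/s.
(c) ΔV_total = ΔV₁ + ΔV₂ ≈ 60.91 m/s = 60.91 m/s.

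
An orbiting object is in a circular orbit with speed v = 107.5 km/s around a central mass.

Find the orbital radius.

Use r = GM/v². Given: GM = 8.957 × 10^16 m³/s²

Convert to SI: v = 107.5 km/s = 107500 m/s.
For a circular orbit, v² = GM / r, so r = GM / v².
r = 8.957e+16 / (107500)² m ≈ 7.751e+06 m = 7.751 Mm.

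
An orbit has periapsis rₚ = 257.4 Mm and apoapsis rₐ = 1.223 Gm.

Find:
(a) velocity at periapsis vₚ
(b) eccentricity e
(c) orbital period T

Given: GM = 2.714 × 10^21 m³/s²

Convert to SI: rₚ = 257.4 Mm = 2.574e+08 m; rₐ = 1.223 Gm = 1.223e+09 m.
(a) With a = (rₚ + rₐ)/2 = 7.402e+08 m, vₚ = √(GM (2/rₚ − 1/a)) = √(2.714e+21 · (2/2.574e+08 − 1/7.402e+08)) m/s ≈ 4.174e+06 m/s
(b) e = (rₐ − rₚ)/(rₐ + rₚ) = (1.223e+09 − 2.574e+08)/(1.223e+09 + 2.574e+08) ≈ 0.6523
(c) With a = (rₚ + rₐ)/2 = 7.402e+08 m, T = 2π √(a³/GM) = 2π √((7.402e+08)³/2.714e+21) s ≈ 2429 s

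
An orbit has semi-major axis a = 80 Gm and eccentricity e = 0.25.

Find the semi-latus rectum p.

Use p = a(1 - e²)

Convert to SI: a = 80 Gm = 8e+10 m.
p = a (1 − e²).
p = 8e+10 · (1 − (0.25)²) = 8e+10 · 0.9375 ≈ 7.5e+10 m = 75 Gm.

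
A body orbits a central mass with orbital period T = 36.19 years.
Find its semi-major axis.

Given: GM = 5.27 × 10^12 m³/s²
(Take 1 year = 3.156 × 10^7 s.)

Convert to SI: T = 36.19 years = 1.14216e+09 s.
Invert Kepler's third law: a = (GM · T² / (4π²))^(1/3).
Substituting T = 1.14216e+09 s and GM = 5.27e+12 m³/s²:
a = (5.27e+12 · (1.14216e+09)² / (4π²))^(1/3) m
a ≈ 5.584e+09 m = 5.584 Gm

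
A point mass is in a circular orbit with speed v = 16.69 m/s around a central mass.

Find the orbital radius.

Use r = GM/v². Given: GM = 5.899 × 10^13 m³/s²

For a circular orbit, v² = GM / r, so r = GM / v².
r = 5.899e+13 / (16.69)² m ≈ 2.118e+11 m = 211.8 Gm.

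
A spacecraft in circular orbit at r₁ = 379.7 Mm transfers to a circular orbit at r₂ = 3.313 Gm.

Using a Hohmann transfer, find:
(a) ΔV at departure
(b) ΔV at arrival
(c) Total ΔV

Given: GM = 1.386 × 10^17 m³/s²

Convert to SI: r₁ = 379.7 Mm = 3.797e+08 m; r₂ = 3.313 Gm = 3.313e+09 m.
Transfer semi-major axis: a_t = (r₁ + r₂)/2 = (3.797e+08 + 3.313e+09)/2 = 1.84635e+09 m.
Circular speeds: v₁ = √(GM/r₁) = 19105.6 m/s, v₂ = √(GM/r₂) = 6468.01 m/s.
Transfer speeds (vis-viva v² = GM(2/r − 1/a_t)): v₁ᵗ = 25592.6 m/s, v₂ᵗ = 2933.15 m/s.
(a) ΔV₁ = |v₁ᵗ − v₁| ≈ 6487 m/s = 6.487 km/s.
(b) ΔV₂ = |v₂ − v₂ᵗ| ≈ 3535 m/s = 3.535 km/s.
(c) ΔV_total = ΔV₁ + ΔV₂ ≈ 1.002e+04 m/s = 10.02 km/s.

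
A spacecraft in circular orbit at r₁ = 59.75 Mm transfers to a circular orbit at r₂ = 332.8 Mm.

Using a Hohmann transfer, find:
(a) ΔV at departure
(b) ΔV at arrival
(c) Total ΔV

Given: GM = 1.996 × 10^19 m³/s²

Convert to SI: r₁ = 59.75 Mm = 5.975e+07 m; r₂ = 332.8 Mm = 3.328e+08 m.
Transfer semi-major axis: a_t = (r₁ + r₂)/2 = (5.975e+07 + 3.328e+08)/2 = 1.96275e+08 m.
Circular speeds: v₁ = √(GM/r₁) = 577978 m/s, v₂ = √(GM/r₂) = 244900 m/s.
Transfer speeds (vis-viva v² = GM(2/r − 1/a_t)): v₁ᵗ = 752611 m/s, v₂ᵗ = 135122 m/s.
(a) ΔV₁ = |v₁ᵗ − v₁| ≈ 1.746e+05 m/s = 174.6 km/s.
(b) ΔV₂ = |v₂ − v₂ᵗ| ≈ 1.098e+05 m/s = 109.8 km/s.
(c) ΔV_total = ΔV₁ + ΔV₂ ≈ 2.844e+05 m/s = 284.4 km/s.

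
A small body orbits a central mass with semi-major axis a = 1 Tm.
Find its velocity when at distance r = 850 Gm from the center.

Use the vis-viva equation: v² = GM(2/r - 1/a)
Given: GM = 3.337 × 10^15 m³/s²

Convert to SI: a = 1 Tm = 1e+12 m; r = 850 Gm = 8.5e+11 m.
Vis-viva: v = √(GM · (2/r − 1/a)).
2/r − 1/a = 2/8.5e+11 − 1/1e+12 = 1.35294e-12 m⁻¹.
v = √(3.337e+15 · 1.35294e-12) m/s ≈ 67.19 m/s = 67.19 m/s.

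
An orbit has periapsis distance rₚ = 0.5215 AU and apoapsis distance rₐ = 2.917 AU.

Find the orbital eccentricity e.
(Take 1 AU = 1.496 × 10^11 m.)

Convert to SI: rₚ = 0.5215 AU = 7.80164e+10 m; rₐ = 2.917 AU = 4.36383e+11 m.
e = (rₐ − rₚ) / (rₐ + rₚ).
e = (4.36383e+11 − 7.80164e+10) / (4.36383e+11 + 7.80164e+10) = 3.58367e+11 / 5.144e+11 ≈ 0.6967.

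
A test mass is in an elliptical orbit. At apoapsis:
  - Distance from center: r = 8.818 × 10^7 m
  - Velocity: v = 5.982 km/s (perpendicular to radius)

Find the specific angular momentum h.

Convert to SI: v = 5.982 km/s = 5982 m/s.
With v perpendicular to r, h = r · v.
h = 8.818e+07 · 5982 m²/s ≈ 5.275e+11 m²/s.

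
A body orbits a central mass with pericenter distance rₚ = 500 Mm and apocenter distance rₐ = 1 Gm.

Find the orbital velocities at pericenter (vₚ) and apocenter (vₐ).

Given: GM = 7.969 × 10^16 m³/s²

Convert to SI: rₚ = 500 Mm = 5e+08 m; rₐ = 1 Gm = 1e+09 m.
Use the vis-viva equation v² = GM(2/r − 1/a) with a = (rₚ + rₐ)/2 = (5e+08 + 1e+09)/2 = 7.5e+08 m.
vₚ = √(GM · (2/rₚ − 1/a)) = √(7.969e+16 · (2/5e+08 − 1/7.5e+08)) m/s ≈ 1.458e+04 m/s = 14.58 km/s.
vₐ = √(GM · (2/rₐ − 1/a)) = √(7.969e+16 · (2/1e+09 − 1/7.5e+08)) m/s ≈ 7289 m/s = 7.289 km/s.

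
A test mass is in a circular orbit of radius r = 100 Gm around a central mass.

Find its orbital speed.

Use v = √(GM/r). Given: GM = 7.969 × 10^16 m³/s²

Convert to SI: r = 100 Gm = 1e+11 m.
For a circular orbit, gravity supplies the centripetal force, so v = √(GM / r).
v = √(7.969e+16 / 1e+11) m/s ≈ 892.7 m/s = 892.7 m/s.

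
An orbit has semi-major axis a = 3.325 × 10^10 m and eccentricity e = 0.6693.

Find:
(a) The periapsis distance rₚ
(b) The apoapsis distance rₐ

(a) rₚ = a(1 − e) = 3.325e+10 · (1 − 0.6693) = 3.325e+10 · 0.3307 ≈ 1.1e+10 m = 1.1 × 10^10 m.
(b) rₐ = a(1 + e) = 3.325e+10 · (1 + 0.6693) = 3.325e+10 · 1.6693 ≈ 5.55e+10 m = 5.55 × 10^10 m.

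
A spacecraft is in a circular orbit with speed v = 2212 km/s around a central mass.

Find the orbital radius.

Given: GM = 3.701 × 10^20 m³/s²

Convert to SI: v = 2212 km/s = 2.212e+06 m/s.
For a circular orbit, v² = GM / r, so r = GM / v².
r = 3.701e+20 / (2.212e+06)² m ≈ 7.564e+07 m = 75.64 Mm.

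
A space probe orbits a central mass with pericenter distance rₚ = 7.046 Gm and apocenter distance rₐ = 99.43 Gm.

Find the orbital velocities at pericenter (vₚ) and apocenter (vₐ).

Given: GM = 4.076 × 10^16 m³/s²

Convert to SI: rₚ = 7.046 Gm = 7.046e+09 m; rₐ = 99.43 Gm = 9.943e+10 m.
Use the vis-viva equation v² = GM(2/r − 1/a) with a = (rₚ + rₐ)/2 = (7.046e+09 + 9.943e+10)/2 = 5.3238e+10 m.
vₚ = √(GM · (2/rₚ − 1/a)) = √(4.076e+16 · (2/7.046e+09 − 1/5.3238e+10)) m/s ≈ 3287 m/s = 3.287 km/s.
vₐ = √(GM · (2/rₐ − 1/a)) = √(4.076e+16 · (2/9.943e+10 − 1/5.3238e+10)) m/s ≈ 232.9 m/s = 232.9 m/s.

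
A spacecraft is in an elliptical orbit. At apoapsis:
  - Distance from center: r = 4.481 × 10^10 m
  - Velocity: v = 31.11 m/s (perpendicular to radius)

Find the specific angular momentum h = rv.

With v perpendicular to r, h = r · v.
h = 4.481e+10 · 31.11 m²/s ≈ 1.394e+12 m²/s.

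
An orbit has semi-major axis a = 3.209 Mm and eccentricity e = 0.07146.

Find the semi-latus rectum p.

Convert to SI: a = 3.209 Mm = 3.209e+06 m.
p = a (1 − e²).
p = 3.209e+06 · (1 − (0.07146)²) = 3.209e+06 · 0.994893 ≈ 3.193e+06 m = 3.193 Mm.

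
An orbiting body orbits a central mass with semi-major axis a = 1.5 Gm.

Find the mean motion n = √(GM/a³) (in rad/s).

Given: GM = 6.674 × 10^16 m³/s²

Convert to SI: a = 1.5 Gm = 1.5e+09 m.
n = √(GM / a³).
n = √(6.674e+16 / (1.5e+09)³) rad/s ≈ 4.447e-06 rad/s.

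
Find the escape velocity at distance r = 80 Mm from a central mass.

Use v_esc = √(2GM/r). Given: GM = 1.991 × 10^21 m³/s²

Convert to SI: r = 80 Mm = 8e+07 m.
Escape velocity comes from setting total energy to zero: ½v² − GM/r = 0 ⇒ v_esc = √(2GM / r).
v_esc = √(2 · 1.991e+21 / 8e+07) m/s ≈ 7.055e+06 m/s = 7055 km/s.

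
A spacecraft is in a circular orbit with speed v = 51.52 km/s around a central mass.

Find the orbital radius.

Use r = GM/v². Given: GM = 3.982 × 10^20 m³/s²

Convert to SI: v = 51.52 km/s = 51520 m/s.
For a circular orbit, v² = GM / r, so r = GM / v².
r = 3.982e+20 / (51520)² m ≈ 1.5e+11 m = 150 Gm.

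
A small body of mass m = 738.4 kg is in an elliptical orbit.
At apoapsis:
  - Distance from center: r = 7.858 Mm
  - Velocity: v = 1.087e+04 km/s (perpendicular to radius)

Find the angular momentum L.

Convert to SI: r = 7.858 Mm = 7.858e+06 m; v = 1.087e+04 km/s = 1.087e+07 m/s.
Since v is perpendicular to r, L = m · v · r.
L = 738.4 · 1.087e+07 · 7.858e+06 kg·m²/s ≈ 6.307e+16 kg·m²/s.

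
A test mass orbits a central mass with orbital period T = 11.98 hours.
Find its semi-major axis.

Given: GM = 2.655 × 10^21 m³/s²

Convert to SI: T = 11.98 hours = 43128 s.
Invert Kepler's third law: a = (GM · T² / (4π²))^(1/3).
Substituting T = 43128 s and GM = 2.655e+21 m³/s²:
a = (2.655e+21 · (43128)² / (4π²))^(1/3) m
a ≈ 5.001e+09 m = 5.001 Gm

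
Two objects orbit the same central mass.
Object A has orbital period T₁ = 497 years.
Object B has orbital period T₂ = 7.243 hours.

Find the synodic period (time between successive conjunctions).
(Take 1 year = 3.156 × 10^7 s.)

Convert to SI: T₁ = 497 years = 1.56853e+10 s; T₂ = 7.243 hours = 26074.8 s.
T_syn = |T₁ · T₂ / (T₁ − T₂)|.
T_syn = |1.56853e+10 · 26074.8 / (1.56853e+10 − 26074.8)| s ≈ 2.607e+04 s = 7.243 hours.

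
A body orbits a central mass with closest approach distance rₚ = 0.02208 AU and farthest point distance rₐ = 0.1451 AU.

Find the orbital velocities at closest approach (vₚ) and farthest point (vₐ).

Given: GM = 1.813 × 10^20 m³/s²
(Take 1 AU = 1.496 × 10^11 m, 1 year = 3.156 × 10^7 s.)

Convert to SI: rₚ = 0.02208 AU = 3.30317e+09 m; rₐ = 0.1451 AU = 2.1707e+10 m.
Use the vis-viva equation v² = GM(2/r − 1/a) with a = (rₚ + rₐ)/2 = (3.30317e+09 + 2.1707e+10)/2 = 1.25051e+10 m.
vₚ = √(GM · (2/rₚ − 1/a)) = √(1.813e+20 · (2/3.30317e+09 − 1/1.25051e+10)) m/s ≈ 3.087e+05 m/s = 65.12 AU/year.
vₐ = √(GM · (2/rₐ − 1/a)) = √(1.813e+20 · (2/2.1707e+10 − 1/1.25051e+10)) m/s ≈ 4.697e+04 m/s = 9.909 AU/year.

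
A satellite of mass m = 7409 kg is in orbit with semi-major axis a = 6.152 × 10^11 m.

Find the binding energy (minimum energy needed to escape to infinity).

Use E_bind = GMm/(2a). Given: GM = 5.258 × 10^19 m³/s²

Total orbital energy is E = −GMm/(2a); binding energy is E_bind = −E = GMm/(2a).
E_bind = 5.258e+19 · 7409 / (2 · 6.152e+11) J ≈ 3.166e+11 J = 316.6 GJ.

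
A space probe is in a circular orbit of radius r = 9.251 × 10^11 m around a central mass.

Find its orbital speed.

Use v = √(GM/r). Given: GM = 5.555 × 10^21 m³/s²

For a circular orbit, gravity supplies the centripetal force, so v = √(GM / r).
v = √(5.555e+21 / 9.251e+11) m/s ≈ 7.749e+04 m/s = 77.49 km/s.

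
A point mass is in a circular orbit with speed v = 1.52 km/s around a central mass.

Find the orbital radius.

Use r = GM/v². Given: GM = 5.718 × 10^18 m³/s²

Convert to SI: v = 1.52 km/s = 1520 m/s.
For a circular orbit, v² = GM / r, so r = GM / v².
r = 5.718e+18 / (1520)² m ≈ 2.475e+12 m = 2.475 Tm.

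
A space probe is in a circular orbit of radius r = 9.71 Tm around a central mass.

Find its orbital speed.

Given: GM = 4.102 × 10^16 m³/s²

Convert to SI: r = 9.71 Tm = 9.71e+12 m.
For a circular orbit, gravity supplies the centripetal force, so v = √(GM / r).
v = √(4.102e+16 / 9.71e+12) m/s ≈ 65 m/s = 65 m/s.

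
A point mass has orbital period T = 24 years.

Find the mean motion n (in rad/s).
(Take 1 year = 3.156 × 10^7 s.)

Convert to SI: T = 24 years = 7.5744e+08 s.
n = 2π / T.
n = 2π / 7.5744e+08 s ≈ 8.295e-09 rad/s.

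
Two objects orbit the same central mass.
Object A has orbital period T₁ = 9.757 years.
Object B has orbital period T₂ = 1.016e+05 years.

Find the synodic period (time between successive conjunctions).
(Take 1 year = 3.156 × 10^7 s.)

Convert to SI: T₁ = 9.757 years = 3.07931e+08 s; T₂ = 1.016e+05 years = 3.2065e+12 s.
T_syn = |T₁ · T₂ / (T₁ − T₂)|.
T_syn = |3.07931e+08 · 3.2065e+12 / (3.07931e+08 − 3.2065e+12)| s ≈ 3.08e+08 s = 9.758 years.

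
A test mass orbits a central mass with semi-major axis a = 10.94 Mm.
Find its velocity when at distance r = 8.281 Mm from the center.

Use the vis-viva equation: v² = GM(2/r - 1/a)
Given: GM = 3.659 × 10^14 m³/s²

Convert to SI: a = 10.94 Mm = 1.094e+07 m; r = 8.281 Mm = 8.281e+06 m.
Vis-viva: v = √(GM · (2/r − 1/a)).
2/r − 1/a = 2/8.281e+06 − 1/1.094e+07 = 1.50109e-07 m⁻¹.
v = √(3.659e+14 · 1.50109e-07) m/s ≈ 7411 m/s = 7.411 km/s.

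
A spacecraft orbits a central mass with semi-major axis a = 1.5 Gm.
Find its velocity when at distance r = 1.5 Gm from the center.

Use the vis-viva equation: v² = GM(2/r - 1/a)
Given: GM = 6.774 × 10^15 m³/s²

Convert to SI: a = 1.5 Gm = 1.5e+09 m; r = 1.5 Gm = 1.5e+09 m.
Vis-viva: v = √(GM · (2/r − 1/a)).
2/r − 1/a = 2/1.5e+09 − 1/1.5e+09 = 6.66667e-10 m⁻¹.
v = √(6.774e+15 · 6.66667e-10) m/s ≈ 2125 m/s = 2.125 km/s.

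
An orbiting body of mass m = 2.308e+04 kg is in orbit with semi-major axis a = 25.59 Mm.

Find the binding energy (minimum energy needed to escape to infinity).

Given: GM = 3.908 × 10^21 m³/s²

Convert to SI: a = 25.59 Mm = 2.559e+07 m.
Total orbital energy is E = −GMm/(2a); binding energy is E_bind = −E = GMm/(2a).
E_bind = 3.908e+21 · 2.308e+04 / (2 · 2.559e+07) J ≈ 1.762e+18 J = 1.762 EJ.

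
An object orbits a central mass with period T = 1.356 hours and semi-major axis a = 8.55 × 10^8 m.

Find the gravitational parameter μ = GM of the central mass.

Convert to SI: T = 1.356 hours = 4881.6 s.
GM = 4π² · a³ / T².
GM = 4π² · (8.55e+08)³ / (4881.6)² m³/s² ≈ 1.035e+21 m³/s² = 1.035 × 10^21 m³/s².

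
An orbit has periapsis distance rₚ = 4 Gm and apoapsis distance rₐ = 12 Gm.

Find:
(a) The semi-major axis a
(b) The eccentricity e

Convert to SI: rₚ = 4 Gm = 4e+09 m; rₐ = 12 Gm = 1.2e+10 m.
(a) a = (rₚ + rₐ) / 2 = (4e+09 + 1.2e+10) / 2 ≈ 8e+09 m = 8 Gm.
(b) e = (rₐ − rₚ) / (rₐ + rₚ) = (1.2e+10 − 4e+09) / (1.2e+10 + 4e+09) ≈ 0.5.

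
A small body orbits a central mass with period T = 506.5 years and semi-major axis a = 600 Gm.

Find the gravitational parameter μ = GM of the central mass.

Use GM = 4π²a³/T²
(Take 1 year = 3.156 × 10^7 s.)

Convert to SI: T = 506.5 years = 1.59851e+10 s; a = 600 Gm = 6e+11 m.
GM = 4π² · a³ / T².
GM = 4π² · (6e+11)³ / (1.59851e+10)² m³/s² ≈ 3.337e+16 m³/s² = 3.337 × 10^16 m³/s².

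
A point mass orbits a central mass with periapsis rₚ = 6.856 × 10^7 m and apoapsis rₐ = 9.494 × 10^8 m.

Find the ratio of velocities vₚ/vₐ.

Conservation of angular momentum gives rₚvₚ = rₐvₐ, so vₚ/vₐ = rₐ/rₚ.
vₚ/vₐ = 9.494e+08 / 6.856e+07 ≈ 13.85.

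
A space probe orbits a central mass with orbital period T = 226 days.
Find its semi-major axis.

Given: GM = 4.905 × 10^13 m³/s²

Convert to SI: T = 226 days = 1.95264e+07 s.
Invert Kepler's third law: a = (GM · T² / (4π²))^(1/3).
Substituting T = 1.95264e+07 s and GM = 4.905e+13 m³/s²:
a = (4.905e+13 · (1.95264e+07)² / (4π²))^(1/3) m
a ≈ 7.795e+08 m = 779.5 Mm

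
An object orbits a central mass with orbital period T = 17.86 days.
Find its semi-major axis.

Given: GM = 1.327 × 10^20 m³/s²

Convert to SI: T = 17.86 days = 1.5431e+06 s.
Invert Kepler's third law: a = (GM · T² / (4π²))^(1/3).
Substituting T = 1.5431e+06 s and GM = 1.327e+20 m³/s²:
a = (1.327e+20 · (1.5431e+06)² / (4π²))^(1/3) m
a ≈ 2e+10 m = 20 Gm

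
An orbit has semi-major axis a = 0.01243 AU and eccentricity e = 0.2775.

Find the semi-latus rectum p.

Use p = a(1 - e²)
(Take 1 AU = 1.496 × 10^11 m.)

Convert to SI: a = 0.01243 AU = 1.85953e+09 m.
p = a (1 − e²).
p = 1.85953e+09 · (1 − (0.2775)²) = 1.85953e+09 · 0.922994 ≈ 1.716e+09 m = 0.01147 AU.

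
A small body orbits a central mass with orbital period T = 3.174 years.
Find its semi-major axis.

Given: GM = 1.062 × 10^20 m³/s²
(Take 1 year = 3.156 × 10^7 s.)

Convert to SI: T = 3.174 years = 1.00171e+08 s.
Invert Kepler's third law: a = (GM · T² / (4π²))^(1/3).
Substituting T = 1.00171e+08 s and GM = 1.062e+20 m³/s²:
a = (1.062e+20 · (1.00171e+08)² / (4π²))^(1/3) m
a ≈ 3e+11 m = 300 Gm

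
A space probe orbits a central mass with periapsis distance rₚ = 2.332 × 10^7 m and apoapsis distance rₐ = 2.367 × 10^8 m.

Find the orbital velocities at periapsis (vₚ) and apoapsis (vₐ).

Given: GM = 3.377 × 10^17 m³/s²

Use the vis-viva equation v² = GM(2/r − 1/a) with a = (rₚ + rₐ)/2 = (2.332e+07 + 2.367e+08)/2 = 1.3001e+08 m.
vₚ = √(GM · (2/rₚ − 1/a)) = √(3.377e+17 · (2/2.332e+07 − 1/1.3001e+08)) m/s ≈ 1.624e+05 m/s = 162.4 km/s.
vₐ = √(GM · (2/rₐ − 1/a)) = √(3.377e+17 · (2/2.367e+08 − 1/1.3001e+08)) m/s ≈ 1.6e+04 m/s = 16 km/s.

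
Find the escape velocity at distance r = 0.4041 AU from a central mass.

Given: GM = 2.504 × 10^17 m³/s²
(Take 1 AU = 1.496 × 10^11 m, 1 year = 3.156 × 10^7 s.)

Convert to SI: r = 0.4041 AU = 6.04534e+10 m.
Escape velocity comes from setting total energy to zero: ½v² − GM/r = 0 ⇒ v_esc = √(2GM / r).
v_esc = √(2 · 2.504e+17 / 6.04534e+10) m/s ≈ 2878 m/s = 0.6072 AU/year.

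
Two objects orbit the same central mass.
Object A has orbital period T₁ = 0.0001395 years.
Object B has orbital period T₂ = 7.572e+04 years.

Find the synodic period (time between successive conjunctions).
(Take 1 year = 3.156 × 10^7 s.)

Convert to SI: T₁ = 0.0001395 years = 4402.62 s; T₂ = 7.572e+04 years = 2.38972e+12 s.
T_syn = |T₁ · T₂ / (T₁ − T₂)|.
T_syn = |4402.62 · 2.38972e+12 / (4402.62 − 2.38972e+12)| s ≈ 4403 s = 0.0001395 years.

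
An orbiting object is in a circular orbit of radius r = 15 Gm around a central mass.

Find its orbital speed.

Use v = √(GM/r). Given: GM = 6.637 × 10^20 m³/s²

Convert to SI: r = 15 Gm = 1.5e+10 m.
For a circular orbit, gravity supplies the centripetal force, so v = √(GM / r).
v = √(6.637e+20 / 1.5e+10) m/s ≈ 2.103e+05 m/s = 210.3 km/s.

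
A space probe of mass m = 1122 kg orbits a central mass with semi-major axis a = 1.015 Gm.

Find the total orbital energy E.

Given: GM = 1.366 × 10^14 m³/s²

Convert to SI: a = 1.015 Gm = 1.015e+09 m.
E = −GMm / (2a).
E = −1.366e+14 · 1122 / (2 · 1.015e+09) J ≈ -7.55e+07 J = -75.5 MJ.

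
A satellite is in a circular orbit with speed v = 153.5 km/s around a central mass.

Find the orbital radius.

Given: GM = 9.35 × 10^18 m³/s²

Convert to SI: v = 153.5 km/s = 153500 m/s.
For a circular orbit, v² = GM / r, so r = GM / v².
r = 9.35e+18 / (153500)² m ≈ 3.968e+08 m = 396.8 Mm.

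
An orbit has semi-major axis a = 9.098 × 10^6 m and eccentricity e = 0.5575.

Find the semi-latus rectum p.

p = a (1 − e²).
p = 9.098e+06 · (1 − (0.5575)²) = 9.098e+06 · 0.689194 ≈ 6.27e+06 m = 6.27 × 10^6 m.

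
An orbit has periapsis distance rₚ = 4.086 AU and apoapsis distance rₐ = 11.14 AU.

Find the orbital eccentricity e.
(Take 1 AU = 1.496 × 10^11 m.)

Convert to SI: rₚ = 4.086 AU = 6.11266e+11 m; rₐ = 11.14 AU = 1.66654e+12 m.
e = (rₐ − rₚ) / (rₐ + rₚ).
e = (1.66654e+12 − 6.11266e+11) / (1.66654e+12 + 6.11266e+11) = 1.05528e+12 / 2.27781e+12 ≈ 0.4633.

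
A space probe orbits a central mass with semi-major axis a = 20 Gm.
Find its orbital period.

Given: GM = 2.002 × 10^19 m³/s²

Convert to SI: a = 20 Gm = 2e+10 m.
Kepler's third law: T = 2π √(a³ / GM).
Substituting a = 2e+10 m and GM = 2.002e+19 m³/s²:
T = 2π √((2e+10)³ / 2.002e+19) s
T ≈ 3.972e+06 s = 45.97 days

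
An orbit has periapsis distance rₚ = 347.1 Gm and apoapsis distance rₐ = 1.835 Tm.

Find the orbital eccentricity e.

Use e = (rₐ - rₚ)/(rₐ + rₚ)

Convert to SI: rₚ = 347.1 Gm = 3.471e+11 m; rₐ = 1.835 Tm = 1.835e+12 m.
e = (rₐ − rₚ) / (rₐ + rₚ).
e = (1.835e+12 − 3.471e+11) / (1.835e+12 + 3.471e+11) = 1.4879e+12 / 2.1821e+12 ≈ 0.6819.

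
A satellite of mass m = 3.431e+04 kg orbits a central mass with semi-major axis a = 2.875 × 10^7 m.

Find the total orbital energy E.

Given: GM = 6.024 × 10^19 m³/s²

E = −GMm / (2a).
E = −6.024e+19 · 3.431e+04 / (2 · 2.875e+07) J ≈ -3.594e+16 J = -35.94 PJ.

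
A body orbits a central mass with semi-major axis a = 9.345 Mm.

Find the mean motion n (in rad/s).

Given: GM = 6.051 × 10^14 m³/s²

Convert to SI: a = 9.345 Mm = 9.345e+06 m.
n = √(GM / a³).
n = √(6.051e+14 / (9.345e+06)³) rad/s ≈ 0.0008611 rad/s.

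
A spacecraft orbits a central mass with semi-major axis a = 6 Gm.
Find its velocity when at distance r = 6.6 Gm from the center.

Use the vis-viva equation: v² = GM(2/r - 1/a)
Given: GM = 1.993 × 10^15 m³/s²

Convert to SI: a = 6 Gm = 6e+09 m; r = 6.6 Gm = 6.6e+09 m.
Vis-viva: v = √(GM · (2/r − 1/a)).
2/r − 1/a = 2/6.6e+09 − 1/6e+09 = 1.36364e-10 m⁻¹.
v = √(1.993e+15 · 1.36364e-10) m/s ≈ 521.3 m/s = 521.3 m/s.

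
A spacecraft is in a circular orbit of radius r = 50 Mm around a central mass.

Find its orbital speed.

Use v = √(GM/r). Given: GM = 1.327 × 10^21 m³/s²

Convert to SI: r = 50 Mm = 5e+07 m.
For a circular orbit, gravity supplies the centripetal force, so v = √(GM / r).
v = √(1.327e+21 / 5e+07) m/s ≈ 5.152e+06 m/s = 5152 km/s.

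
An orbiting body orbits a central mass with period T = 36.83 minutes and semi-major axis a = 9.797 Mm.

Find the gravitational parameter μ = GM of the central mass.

Convert to SI: T = 36.83 minutes = 2209.8 s; a = 9.797 Mm = 9.797e+06 m.
GM = 4π² · a³ / T².
GM = 4π² · (9.797e+06)³ / (2209.8)² m³/s² ≈ 7.602e+15 m³/s² = 7.602 × 10^15 m³/s².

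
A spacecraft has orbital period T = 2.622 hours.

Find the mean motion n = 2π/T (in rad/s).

Convert to SI: T = 2.622 hours = 9439.2 s.
n = 2π / T.
n = 2π / 9439.2 s ≈ 0.0006656 rad/s.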